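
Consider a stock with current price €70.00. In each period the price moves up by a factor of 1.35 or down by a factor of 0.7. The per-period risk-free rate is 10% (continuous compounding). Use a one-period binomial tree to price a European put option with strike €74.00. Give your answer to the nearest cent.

€8.52

Risk-neutral probability p = (e^0.1 − 0.7)/(1.35 − 0.7) = 0.4052/0.6500 = 0.6233
Terminal stock prices: S_u = 94.5, S_d = 49
Terminal payoffs (K − S): max(-20.5, 0) = 0, max(25, 0) = 25
Node 0 (S = 70): V_0 = e^(−0.1)·[0.6233·0.0000 + 0.3767·25.0000] = 8.5204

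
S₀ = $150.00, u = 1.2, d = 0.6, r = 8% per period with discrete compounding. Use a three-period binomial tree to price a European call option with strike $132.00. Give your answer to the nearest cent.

Risk-neutral probability p = (1 + 0.08 − 0.6)/(1.2 − 0.6) = 0.4800/0.6000 = 0.8000
Terminal stock prices: S_uuu = 259.2, S_uud = 129.6, S_udd = 64.8, S_ddd = 32.4
Terminal payoffs (S − K): max(127.2, 0) = 127.2, max(-2.4, 0) = 0, max(-67.2, 0) = 0, max(-99.6, 0) = 0
Node uu (S = 216): V_uu = 1/1.08·[0.8000·127.2000 + 0.2000·0.0000] = 94.2222
Node ud (S = 108): V_ud = 1/1.08·[0.8000·0.0000 + 0.2000·0.0000] = 0.0000
Node dd (S = 54): V_dd = 1/1.08·[0.8000·0.0000 + 0.2000·0.0000] = 0.0000
Node u (S = 180): V_u = 1/1.08·[0.8000·94.2222 + 0.2000·0.0000] = 69.7942
Node d (S = 90): V_d = 1/1.08·[0.8000·0.0000 + 0.2000·0.0000] = 0.0000
Node 0 (S = 150): V_0 = 1/1.08·[0.8000·69.7942 + 0.2000·0.0000] = 51.6994

$51.70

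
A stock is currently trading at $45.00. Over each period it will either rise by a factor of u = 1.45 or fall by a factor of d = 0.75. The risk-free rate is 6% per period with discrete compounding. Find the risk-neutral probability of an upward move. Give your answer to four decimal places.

p = 0.4429

Risk-neutral probability p = (1 + 0.06 − 0.75)/(1.45 − 0.75) = 0.3100/0.7000 = 0.4429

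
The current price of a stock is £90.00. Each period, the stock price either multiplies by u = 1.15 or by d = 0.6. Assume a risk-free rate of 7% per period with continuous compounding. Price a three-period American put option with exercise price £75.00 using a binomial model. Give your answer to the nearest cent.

£4.42

Risk-neutral probability p = (e^0.07 − 0.6)/(1.15 − 0.6) = 0.4725/0.5500 = 0.8591
Terminal stock prices: S_uuu = 136.9, S_uud = 71.41, S_udd = 37.26, S_ddd = 19.44
Terminal payoffs (K − S): max(-61.88, 0) = 0, max(3.585, 0) = 3.585, max(37.74, 0) = 37.74, max(55.56, 0) = 55.56
Node uu (S = 119): continuation = e^(−0.07)·[0.8591·0.0000 + 0.1409·3.5850] = 0.4710; exercise value = 0.0000 ≤ continuation, so V_uu = 0.4710
Node ud (S = 62.1): continuation = e^(−0.07)·[0.8591·3.5850 + 0.1409·37.7400] = 7.8295; exercise value = 12.9000 > continuation, so V_ud = 12.9000 (exercise)
Node dd (S = 32.4): continuation = e^(−0.07)·[0.8591·37.7400 + 0.1409·55.5600] = 37.5295; exercise value = 42.6000 > continuation, so V_dd = 42.6000 (exercise)
Node u (S = 103.5): continuation = e^(−0.07)·[0.8591·0.4710 + 0.1409·12.9000] = 2.0719; exercise value = 0.0000 ≤ continuation, so V_u = 2.0719
Node d (S = 54): continuation = e^(−0.07)·[0.8591·12.9000 + 0.1409·42.6000] = 15.9295; exercise value = 21.0000 > continuation, so V_d = 21.0000 (exercise)
Node 0 (S = 90): continuation = e^(−0.07)·[0.8591·2.0719 + 0.1409·21.0000] = 4.4184; exercise value = 0.0000 ≤ continuation, so V_0 = 4.4184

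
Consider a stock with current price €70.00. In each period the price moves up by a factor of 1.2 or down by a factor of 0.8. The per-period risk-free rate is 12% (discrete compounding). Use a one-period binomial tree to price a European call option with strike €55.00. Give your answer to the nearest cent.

€20.89

Risk-neutral probability p = (1 + 0.12 − 0.8)/(1.2 − 0.8) = 0.3200/0.4000 = 0.8000
Terminal stock prices: S_u = 84, S_d = 56
Terminal payoffs (S − K): max(29, 0) = 29, max(1, 0) = 1
Node 0 (S = 70): V_0 = 1/1.12·[0.8000·29.0000 + 0.2000·1.0000] = 20.8929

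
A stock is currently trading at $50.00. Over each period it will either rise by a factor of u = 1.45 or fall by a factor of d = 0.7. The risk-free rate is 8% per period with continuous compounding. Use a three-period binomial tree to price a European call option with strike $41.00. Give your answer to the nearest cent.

$21.52

Risk-neutral probability p = (e^0.08 − 0.7)/(1.45 − 0.7) = 0.3833/0.7500 = 0.5110
Terminal stock prices: S_uuu = 152.4, S_uud = 73.59, S_udd = 35.52, S_ddd = 17.15
Terminal payoffs (S − K): max(111.4, 0) = 111.4, max(32.59, 0) = 32.59, max(-5.475, 0) = 0, max(-23.85, 0) = 0
Node uu (S = 105.1): V_uu = e^(−0.08)·[0.5110·111.4313 + 0.4890·32.5875] = 67.2772
Node ud (S = 50.75): V_ud = e^(−0.08)·[0.5110·32.5875 + 0.4890·0.0000] = 15.3734
Node dd (S = 24.5): V_dd = e^(−0.08)·[0.5110·0.0000 + 0.4890·0.0000] = 0.0000
Node u (S = 72.5): V_u = e^(−0.08)·[0.5110·67.2772 + 0.4890·15.3734] = 38.6775
Node d (S = 35): V_d = e^(−0.08)·[0.5110·15.3734 + 0.4890·0.0000] = 7.2525
Node 0 (S = 50): V_0 = e^(−0.08)·[0.5110·38.6775 + 0.4890·7.2525] = 21.5199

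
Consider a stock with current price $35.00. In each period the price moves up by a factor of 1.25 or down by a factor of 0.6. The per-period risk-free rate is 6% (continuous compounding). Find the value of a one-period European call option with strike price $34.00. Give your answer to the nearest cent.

$6.52

Risk-neutral probability p = (e^0.06 − 0.6)/(1.25 − 0.6) = 0.4618/0.6500 = 0.7105
Terminal stock prices: S_u = 43.75, S_d = 21
Terminal payoffs (S − K): max(9.75, 0) = 9.75, max(-13, 0) = 0
Node 0 (S = 35): V_0 = e^(−0.06)·[0.7105·9.7500 + 0.2895·0.0000] = 6.5241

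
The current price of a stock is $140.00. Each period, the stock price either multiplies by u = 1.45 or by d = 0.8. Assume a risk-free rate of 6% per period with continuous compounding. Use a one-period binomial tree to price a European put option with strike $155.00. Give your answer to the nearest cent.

$24.18

Risk-neutral probability p = (e^0.06 − 0.8)/(1.45 − 0.8) = 0.2618/0.6500 = 0.4028
Terminal stock prices: S_u = 203, S_d = 112
Terminal payoffs (K − S): max(-48, 0) = 0, max(43, 0) = 43
Node 0 (S = 140): V_0 = e^(−0.06)·[0.4028·0.0000 + 0.5972·43.0000] = 24.1831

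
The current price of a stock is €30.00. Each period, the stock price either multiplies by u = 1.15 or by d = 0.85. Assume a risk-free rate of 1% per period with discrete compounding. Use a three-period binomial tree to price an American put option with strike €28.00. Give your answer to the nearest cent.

Risk-neutral probability p = (1 + 0.01 − 0.85)/(1.15 − 0.85) = 0.1600/0.3000 = 0.5333
Terminal stock prices: S_uuu = 45.63, S_uud = 33.72, S_udd = 24.93, S_ddd = 18.42
Terminal payoffs (K − S): max(-17.63, 0) = 0, max(-5.724, 0) = 0, max(3.074, 0) = 3.074, max(9.576, 0) = 9.576
Node uu (S = 39.67): continuation = 1/1.01·[0.5333·0.0000 + 0.4667·0.0000] = 0.0000; exercise value = 0.0000 ≤ continuation, so V_uu = 0.0000
Node ud (S = 29.32): continuation = 1/1.01·[0.5333·0.0000 + 0.4667·3.0738] = 1.4202; exercise value = 0.0000 ≤ continuation, so V_ud = 1.4202
Node dd (S = 21.67): continuation = 1/1.01·[0.5333·3.0738 + 0.4667·9.5763] = 6.0478; exercise value = 6.3250 > continuation, so V_dd = 6.3250 (exercise)
Node u (S = 34.5): continuation = 1/1.01·[0.5333·0.0000 + 0.4667·1.4202] = 0.6562; exercise value = 0.0000 ≤ continuation, so V_u = 0.6562
Node d (S = 25.5): continuation = 1/1.01·[0.5333·1.4202 + 0.4667·6.3250] = 3.6724; exercise value = 2.5000 ≤ continuation, so V_d = 3.6724
Node 0 (S = 30): continuation = 1/1.01·[0.5333·0.6562 + 0.4667·3.6724] = 2.0433; exercise value = 0.0000 ≤ continuation, so V_0 = 2.0433

€2.04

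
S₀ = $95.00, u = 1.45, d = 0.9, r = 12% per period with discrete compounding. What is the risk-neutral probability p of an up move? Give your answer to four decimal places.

Risk-neutral probability p = (1 + 0.12 − 0.9)/(1.45 − 0.9) = 0.2200/0.5500 = 0.4000

p = 0.4000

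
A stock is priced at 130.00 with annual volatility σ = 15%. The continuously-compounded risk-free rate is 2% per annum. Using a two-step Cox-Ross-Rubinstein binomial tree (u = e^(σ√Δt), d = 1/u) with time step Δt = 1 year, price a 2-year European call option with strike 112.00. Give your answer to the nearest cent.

CRR parameters: u = e^(σ√Δt) = e^(0.15·√1) = 1.1618, d = 1/u = 0.8607
Per-period rate: rΔt = 0.02·1 = 0.02, so R = e^0.02 = 1.0202
Risk-neutral probability p = (e^0.02 − 0.8607)/(1.1618 − 0.8607) = 0.1595/0.3011 = 0.5297
Terminal stock prices: S_uu = 175.5, S_ud = 130, S_dd = 96.31
Terminal payoffs (S − K): max(63.48, 0) = 63.48, max(18, 0) = 18, max(-15.69, 0) = 0
Node u (S = 151): V_u = e^(−0.02)·[0.5297·63.4816 + 0.4703·18.0000] = 41.2562
Node d (S = 111.9): V_d = e^(−0.02)·[0.5297·18.0000 + 0.4703·0.0000] = 9.3450
Node 0 (S = 130): V_0 = e^(−0.02)·[0.5297·41.2562 + 0.4703·9.3450] = 25.7272

25.73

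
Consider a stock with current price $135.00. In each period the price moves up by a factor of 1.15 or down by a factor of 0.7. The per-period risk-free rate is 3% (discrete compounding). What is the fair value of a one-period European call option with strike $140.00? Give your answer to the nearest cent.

$10.86

Risk-neutral probability p = (1 + 0.03 − 0.7)/(1.15 − 0.7) = 0.3300/0.4500 = 0.7333
Terminal stock prices: S_u = 155.2, S_d = 94.5
Terminal payoffs (S − K): max(15.25, 0) = 15.25, max(-45.5, 0) = 0
Node 0 (S = 135): V_0 = 1/1.03·[0.7333·15.2500 + 0.2667·0.0000] = 10.8576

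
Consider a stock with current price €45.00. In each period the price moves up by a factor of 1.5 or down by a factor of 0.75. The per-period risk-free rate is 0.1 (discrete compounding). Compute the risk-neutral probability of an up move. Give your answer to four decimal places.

p = 0.4667

Risk-neutral probability p = (1 + 0.1 − 0.75)/(1.5 − 0.75) = 0.3500/0.7500 = 0.4667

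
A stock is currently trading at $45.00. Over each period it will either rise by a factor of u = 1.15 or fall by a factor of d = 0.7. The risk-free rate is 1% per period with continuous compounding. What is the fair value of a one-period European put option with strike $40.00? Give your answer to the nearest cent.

Risk-neutral probability p = (e^0.01 − 0.7)/(1.15 − 0.7) = 0.3101/0.4500 = 0.6890
Terminal stock prices: S_u = 51.75, S_d = 31.5
Terminal payoffs (K − S): max(-11.75, 0) = 0, max(8.5, 0) = 8.5
Node 0 (S = 45): V_0 = e^(−0.01)·[0.6890·0.0000 + 0.3110·8.5000] = 2.6172

$2.62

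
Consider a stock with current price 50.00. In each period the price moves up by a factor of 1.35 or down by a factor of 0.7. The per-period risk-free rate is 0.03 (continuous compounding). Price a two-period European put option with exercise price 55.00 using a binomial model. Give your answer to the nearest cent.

Risk-neutral probability p = (e^0.03 − 0.7)/(1.35 − 0.7) = 0.3305/0.6500 = 0.5084
Terminal stock prices: S_uu = 91.13, S_ud = 47.25, S_dd = 24.5
Terminal payoffs (K − S): max(-36.13, 0) = 0, max(7.75, 0) = 7.75, max(30.5, 0) = 30.5
Node u (S = 67.5): V_u = e^(−0.03)·[0.5084·0.0000 + 0.4916·7.7500] = 3.6974
Node d (S = 35): V_d = e^(−0.03)·[0.5084·7.7500 + 0.4916·30.5000] = 18.3745
Node 0 (S = 50): V_0 = e^(−0.03)·[0.5084·3.6974 + 0.4916·18.3745] = 10.5902

10.59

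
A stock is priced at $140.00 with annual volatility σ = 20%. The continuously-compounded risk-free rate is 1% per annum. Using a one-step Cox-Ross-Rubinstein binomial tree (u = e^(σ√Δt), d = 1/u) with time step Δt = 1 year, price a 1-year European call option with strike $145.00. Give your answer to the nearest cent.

CRR parameters: u = e^(σ√Δt) = e^(0.2·√1) = 1.2214, d = 1/u = 0.8187
Per-period rate: rΔt = 0.01·1 = 0.01, so R = e^0.01 = 1.0101
Risk-neutral probability p = (e^0.01 − 0.8187)/(1.2214 − 0.8187) = 0.1913/0.4027 = 0.4751
Terminal stock prices: S_u = 171, S_d = 114.6
Terminal payoffs (S − K): max(26, 0) = 26, max(-30.38, 0) = 0
Node 0 (S = 140): V_0 = e^(−0.01)·[0.4751·25.9964 + 0.5249·0.0000] = 12.2286

$12.23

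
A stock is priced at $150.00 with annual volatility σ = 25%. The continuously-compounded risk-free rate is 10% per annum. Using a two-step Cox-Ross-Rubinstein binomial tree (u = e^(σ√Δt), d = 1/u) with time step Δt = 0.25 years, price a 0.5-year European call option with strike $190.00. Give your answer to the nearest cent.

CRR parameters: u = e^(σ√Δt) = e^(0.25·√0.25) = 1.1331, d = 1/u = 0.8825
Per-period rate: rΔt = 0.1·0.25 = 0.025, so R = e^0.025 = 1.0253
Risk-neutral probability p = (e^0.025 − 0.8825)/(1.1331 − 0.8825) = 0.1428/0.2507 = 0.5698
Terminal stock prices: S_uu = 192.6, S_ud = 150, S_dd = 116.8
Terminal payoffs (S − K): max(2.604, 0) = 2.604, max(-40, 0) = 0, max(-73.18, 0) = 0
Node u (S = 170): V_u = e^(−0.025)·[0.5698·2.6038 + 0.4302·0.0000] = 1.4470
Node d (S = 132.4): V_d = e^(−0.025)·[0.5698·0.0000 + 0.4302·0.0000] = 0.0000
Node 0 (S = 150): V_0 = e^(−0.025)·[0.5698·1.4470 + 0.4302·0.0000] = 0.8041

$0.80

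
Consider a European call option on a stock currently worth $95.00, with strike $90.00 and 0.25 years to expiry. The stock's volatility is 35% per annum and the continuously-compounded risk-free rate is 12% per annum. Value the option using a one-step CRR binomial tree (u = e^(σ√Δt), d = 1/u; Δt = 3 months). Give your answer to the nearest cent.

$12.21

CRR parameters: u = e^(σ√Δt) = e^(0.35·√0.25) = 1.1912, d = 1/u = 0.8395
Per-period rate: rΔt = 0.12·0.25 = 0.03, so R = e^0.03 = 1.0305
Risk-neutral probability p = (e^0.03 − 0.8395)/(1.1912 − 0.8395) = 0.1910/0.3518 = 0.5429
Terminal stock prices: S_u = 113.2, S_d = 79.75
Terminal payoffs (S − K): max(23.17, 0) = 23.17, max(-10.25, 0) = 0
Node 0 (S = 95): V_0 = e^(−0.03)·[0.5429·23.1684 + 0.4571·0.0000] = 12.2071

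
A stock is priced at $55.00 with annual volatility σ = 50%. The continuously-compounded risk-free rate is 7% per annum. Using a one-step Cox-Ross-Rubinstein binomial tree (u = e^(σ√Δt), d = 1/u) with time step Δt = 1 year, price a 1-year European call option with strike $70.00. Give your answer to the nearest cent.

$8.62

CRR parameters: u = e^(σ√Δt) = e^(0.5·√1) = 1.6487, d = 1/u = 0.6065
Per-period rate: rΔt = 0.07·1 = 0.07, so R = e^0.07 = 1.0725
Risk-neutral probability p = (e^0.07 − 0.6065)/(1.6487 − 0.6065) = 0.4660/1.0422 = 0.4471
Terminal stock prices: S_u = 90.68, S_d = 33.36
Terminal payoffs (S − K): max(20.68, 0) = 20.68, max(-36.64, 0) = 0
Node 0 (S = 55): V_0 = e^(−0.07)·[0.4471·20.6797 + 0.5529·0.0000] = 8.6211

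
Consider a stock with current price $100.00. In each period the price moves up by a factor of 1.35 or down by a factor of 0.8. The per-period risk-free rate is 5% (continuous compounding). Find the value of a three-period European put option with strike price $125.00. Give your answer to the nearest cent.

$23.61

Risk-neutral probability p = (e^0.05 − 0.8)/(1.35 − 0.8) = 0.2513/0.5500 = 0.4569
Terminal stock prices: S_uuu = 246, S_uud = 145.8, S_udd = 86.4, S_ddd = 51.2
Terminal payoffs (K − S): max(-121, 0) = 0, max(-20.8, 0) = 0, max(38.6, 0) = 38.6, max(73.8, 0) = 73.8
Node uu (S = 182.3): V_uu = e^(−0.05)·[0.4569·0.0000 + 0.5431·0.0000] = 0.0000
Node ud (S = 108): V_ud = e^(−0.05)·[0.4569·0.0000 + 0.5431·38.6000] = 19.9428
Node dd (S = 64): V_dd = e^(−0.05)·[0.4569·38.6000 + 0.5431·73.8000] = 54.9037
Node u (S = 135): V_u = e^(−0.05)·[0.4569·0.0000 + 0.5431·19.9428] = 10.3036
Node d (S = 80): V_d = e^(−0.05)·[0.4569·19.9428 + 0.5431·54.9037] = 37.0329
Node 0 (S = 100): V_0 = e^(−0.05)·[0.4569·10.3036 + 0.5431·37.0329] = 23.6109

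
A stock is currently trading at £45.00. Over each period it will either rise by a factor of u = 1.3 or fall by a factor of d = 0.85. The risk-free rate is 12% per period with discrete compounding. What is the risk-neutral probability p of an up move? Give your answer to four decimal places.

Risk-neutral probability p = (1 + 0.12 − 0.85)/(1.3 − 0.85) = 0.2700/0.4500 = 0.6000

p = 0.6000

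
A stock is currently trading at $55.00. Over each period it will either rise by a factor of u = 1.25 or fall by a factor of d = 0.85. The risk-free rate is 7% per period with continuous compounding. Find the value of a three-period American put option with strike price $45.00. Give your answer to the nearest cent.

$0.90

Risk-neutral probability p = (e^0.07 − 0.85)/(1.25 − 0.85) = 0.2225/0.4000 = 0.5563
Terminal stock prices: S_uuu = 107.4, S_uud = 73.05, S_udd = 49.67, S_ddd = 33.78
Terminal payoffs (K − S): max(-62.42, 0) = 0, max(-28.05, 0) = 0, max(-4.672, 0) = 0, max(11.22, 0) = 11.22
Node uu (S = 85.94): continuation = e^(−0.07)·[0.5563·0.0000 + 0.4437·0.0000] = 0.0000; exercise value = 0.0000 ≤ continuation, so V_uu = 0.0000
Node ud (S = 58.44): continuation = e^(−0.07)·[0.5563·0.0000 + 0.4437·0.0000] = 0.0000; exercise value = 0.0000 ≤ continuation, so V_ud = 0.0000
Node dd (S = 39.74): continuation = e^(−0.07)·[0.5563·0.0000 + 0.4437·11.2231] = 4.6434; exercise value = 5.2625 > continuation, so V_dd = 5.2625 (exercise)
Node u (S = 68.75): continuation = e^(−0.07)·[0.5563·0.0000 + 0.4437·0.0000] = 0.0000; exercise value = 0.0000 ≤ continuation, so V_u = 0.0000
Node d (S = 46.75): continuation = e^(−0.07)·[0.5563·0.0000 + 0.4437·5.2625] = 2.1773; exercise value = 0.0000 ≤ continuation, so V_d = 2.1773
Node 0 (S = 55): continuation = e^(−0.07)·[0.5563·0.0000 + 0.4437·2.1773] = 0.9008; exercise value = 0.0000 ≤ continuation, so V_0 = 0.9008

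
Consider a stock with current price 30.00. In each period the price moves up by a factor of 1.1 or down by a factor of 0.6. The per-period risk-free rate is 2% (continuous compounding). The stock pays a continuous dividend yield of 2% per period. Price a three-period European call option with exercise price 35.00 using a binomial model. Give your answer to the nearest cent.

2.38

Per-period risk-free factor R = e^0.02 = 1.0202; dividend-adjusted growth = e^(0.02−0.02) = 1.0000.
Risk-neutral probability p = (1.0000 − 0.6)/(1.1 − 0.6) = 0.4000/0.5000 = 0.8000
Terminal stock prices: S_uuu = 39.93, S_uud = 21.78, S_udd = 11.88, S_ddd = 6.48
Terminal payoffs (S − K): max(4.93, 0) = 4.93, max(-13.22, 0) = 0, max(-23.12, 0) = 0, max(-28.52, 0) = 0
Node uu (S = 36.3): V_uu = e^(−0.02)·[0.8000·4.9300 + 0.2000·0.0000] = 3.8659
Node ud (S = 19.8): V_ud = e^(−0.02)·[0.8000·0.0000 + 0.2000·0.0000] = 0.0000
Node dd (S = 10.8): V_dd = e^(−0.02)·[0.8000·0.0000 + 0.2000·0.0000] = 0.0000
Node u (S = 33): V_u = e^(−0.02)·[0.8000·3.8659 + 0.2000·0.0000] = 3.0315
Node d (S = 18): V_d = e^(−0.02)·[0.8000·0.0000 + 0.2000·0.0000] = 0.0000
Node 0 (S = 30): V_0 = e^(−0.02)·[0.8000·3.0315 + 0.2000·0.0000] = 2.3772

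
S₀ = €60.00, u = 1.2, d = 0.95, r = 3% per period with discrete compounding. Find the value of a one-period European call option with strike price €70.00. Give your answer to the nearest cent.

Risk-neutral probability p = (1 + 0.03 − 0.95)/(1.2 − 0.95) = 0.0800/0.2500 = 0.3200
Terminal stock prices: S_u = 72, S_d = 57
Terminal payoffs (S − K): max(2, 0) = 2, max(-13, 0) = 0
Node 0 (S = 60): V_0 = 1/1.03·[0.3200·2.0000 + 0.6800·0.0000] = 0.6214

€0.62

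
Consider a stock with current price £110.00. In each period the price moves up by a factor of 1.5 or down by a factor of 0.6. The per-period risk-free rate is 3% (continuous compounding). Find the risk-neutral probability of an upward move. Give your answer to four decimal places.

Risk-neutral probability p = (e^0.03 − 0.6)/(1.5 − 0.6) = 0.4305/0.9000 = 0.4783

p = 0.4783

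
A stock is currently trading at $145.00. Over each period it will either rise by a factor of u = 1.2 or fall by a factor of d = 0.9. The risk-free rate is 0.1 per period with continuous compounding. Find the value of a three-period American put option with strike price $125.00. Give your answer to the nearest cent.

$0.62

Risk-neutral probability p = (e^0.1 − 0.9)/(1.2 − 0.9) = 0.2052/0.3000 = 0.6839
Terminal stock prices: S_uuu = 250.6, S_uud = 187.9, S_udd = 140.9, S_ddd = 105.7
Terminal payoffs (K − S): max(-125.6, 0) = 0, max(-62.92, 0) = 0, max(-15.94, 0) = 0, max(19.29, 0) = 19.29
Node uu (S = 208.8): continuation = e^(−0.1)·[0.6839·0.0000 + 0.3161·0.0000] = 0.0000; exercise value = 0.0000 ≤ continuation, so V_uu = 0.0000
Node ud (S = 156.6): continuation = e^(−0.1)·[0.6839·0.0000 + 0.3161·0.0000] = 0.0000; exercise value = 0.0000 ≤ continuation, so V_ud = 0.0000
Node dd (S = 117.5): continuation = e^(−0.1)·[0.6839·0.0000 + 0.3161·19.2950] = 5.5187; exercise value = 7.5500 > continuation, so V_dd = 7.5500 (exercise)
Node u (S = 174): continuation = e^(−0.1)·[0.6839·0.0000 + 0.3161·0.0000] = 0.0000; exercise value = 0.0000 ≤ continuation, so V_u = 0.0000
Node d (S = 130.5): continuation = e^(−0.1)·[0.6839·0.0000 + 0.3161·7.5500] = 2.1594; exercise value = 0.0000 ≤ continuation, so V_d = 2.1594
Node 0 (S = 145): continuation = e^(−0.1)·[0.6839·0.0000 + 0.3161·2.1594] = 0.6176; exercise value = 0.0000 ≤ continuation, so V_0 = 0.6176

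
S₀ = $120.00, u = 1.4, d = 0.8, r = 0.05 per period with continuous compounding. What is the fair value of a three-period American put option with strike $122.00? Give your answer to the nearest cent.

$17.34

Risk-neutral probability p = (e^0.05 − 0.8)/(1.4 − 0.8) = 0.2513/0.6000 = 0.4188
Terminal stock prices: S_uuu = 329.3, S_uud = 188.2, S_udd = 107.5, S_ddd = 61.44
Terminal payoffs (K − S): max(-207.3, 0) = 0, max(-66.16, 0) = 0, max(14.48, 0) = 14.48, max(60.56, 0) = 60.56
Node uu (S = 235.2): continuation = e^(−0.05)·[0.4188·0.0000 + 0.5812·0.0000] = 0.0000; exercise value = 0.0000 ≤ continuation, so V_uu = 0.0000
Node ud (S = 134.4): continuation = e^(−0.05)·[0.4188·0.0000 + 0.5812·14.4800] = 8.0055; exercise value = 0.0000 ≤ continuation, so V_ud = 8.0055
Node dd (S = 76.8): continuation = e^(−0.05)·[0.4188·14.4800 + 0.5812·60.5600] = 39.2500; exercise value = 45.2000 > continuation, so V_dd = 45.2000 (exercise)
Node u (S = 168): continuation = e^(−0.05)·[0.4188·0.0000 + 0.5812·8.0055] = 4.4260; exercise value = 0.0000 ≤ continuation, so V_u = 4.4260
Node d (S = 96): continuation = e^(−0.05)·[0.4188·8.0055 + 0.5812·45.2000] = 28.1788; exercise value = 26.0000 ≤ continuation, so V_d = 28.1788
Node 0 (S = 120): continuation = e^(−0.05)·[0.4188·4.4260 + 0.5812·28.1788] = 17.3423; exercise value = 2.0000 ≤ continuation, so V_0 = 17.3423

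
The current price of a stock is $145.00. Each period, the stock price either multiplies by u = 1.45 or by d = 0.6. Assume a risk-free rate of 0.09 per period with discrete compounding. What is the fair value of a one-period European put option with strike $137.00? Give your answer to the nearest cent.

$19.43

Risk-neutral probability p = (1 + 0.09 − 0.6)/(1.45 − 0.6) = 0.4900/0.8500 = 0.5765
Terminal stock prices: S_u = 210.2, S_d = 87
Terminal payoffs (K − S): max(-73.25, 0) = 0, max(50, 0) = 50
Node 0 (S = 145): V_0 = 1/1.09·[0.5765·0.0000 + 0.4235·50.0000] = 19.4280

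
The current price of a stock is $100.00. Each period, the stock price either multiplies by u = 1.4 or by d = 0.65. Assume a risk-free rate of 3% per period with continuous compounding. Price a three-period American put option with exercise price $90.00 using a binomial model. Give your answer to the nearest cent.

$17.86

Risk-neutral probability p = (e^0.03 − 0.65)/(1.4 − 0.65) = 0.3805/0.7500 = 0.5073
Terminal stock prices: S_uuu = 274.4, S_uud = 127.4, S_udd = 59.15, S_ddd = 27.46
Terminal payoffs (K − S): max(-184.4, 0) = 0, max(-37.4, 0) = 0, max(30.85, 0) = 30.85, max(62.54, 0) = 62.54
Node uu (S = 196): continuation = e^(−0.03)·[0.5073·0.0000 + 0.4927·0.0000] = 0.0000; exercise value = 0.0000 ≤ continuation, so V_uu = 0.0000
Node ud (S = 91): continuation = e^(−0.03)·[0.5073·0.0000 + 0.4927·30.8500] = 14.7514; exercise value = 0.0000 ≤ continuation, so V_ud = 14.7514
Node dd (S = 42.25): continuation = e^(−0.03)·[0.5073·30.8500 + 0.4927·62.5375] = 45.0901; exercise value = 47.7500 > continuation, so V_dd = 47.7500 (exercise)
Node u (S = 140): continuation = e^(−0.03)·[0.5073·0.0000 + 0.4927·14.7514] = 7.0536; exercise value = 0.0000 ≤ continuation, so V_u = 7.0536
Node d (S = 65): continuation = e^(−0.03)·[0.5073·14.7514 + 0.4927·47.7500] = 30.0942; exercise value = 25.0000 ≤ continuation, so V_d = 30.0942
Node 0 (S = 100): continuation = e^(−0.03)·[0.5073·7.0536 + 0.4927·30.0942] = 17.8623; exercise value = 0.0000 ≤ continuation, so V_0 = 17.8623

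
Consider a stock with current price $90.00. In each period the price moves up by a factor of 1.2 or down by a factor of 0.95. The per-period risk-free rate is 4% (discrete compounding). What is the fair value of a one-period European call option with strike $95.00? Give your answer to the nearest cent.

Risk-neutral probability p = (1 + 0.04 − 0.95)/(1.2 − 0.95) = 0.0900/0.2500 = 0.3600
Terminal stock prices: S_u = 108, S_d = 85.5
Terminal payoffs (S − K): max(13, 0) = 13, max(-9.5, 0) = 0
Node 0 (S = 90): V_0 = 1/1.04·[0.3600·13.0000 + 0.6400·0.0000] = 4.5000

$4.50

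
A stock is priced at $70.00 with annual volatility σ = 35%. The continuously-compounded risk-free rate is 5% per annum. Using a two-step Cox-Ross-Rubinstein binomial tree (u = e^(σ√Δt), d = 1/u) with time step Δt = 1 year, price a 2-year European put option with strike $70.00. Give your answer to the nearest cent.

CRR parameters: u = e^(σ√Δt) = e^(0.35·√1) = 1.4191, d = 1/u = 0.7047
Per-period rate: rΔt = 0.05·1 = 0.05, so R = e^0.05 = 1.0513
Risk-neutral probability p = (e^0.05 − 0.7047)/(1.4191 − 0.7047) = 0.3466/0.7144 = 0.4852
Terminal stock prices: S_uu = 141, S_ud = 70, S_dd = 34.76
Terminal payoffs (K − S): max(-70.96, 0) = 0, max(0, 0) = 0, max(35.24, 0) = 35.24
Node u (S = 99.33): V_u = e^(−0.05)·[0.4852·0.0000 + 0.5148·0.0000] = 0.0000
Node d (S = 49.33): V_d = e^(−0.05)·[0.4852·0.0000 + 0.5148·35.2390] = 17.2579
Node 0 (S = 70): V_0 = e^(−0.05)·[0.4852·0.0000 + 0.5148·17.2579] = 8.4518

$8.45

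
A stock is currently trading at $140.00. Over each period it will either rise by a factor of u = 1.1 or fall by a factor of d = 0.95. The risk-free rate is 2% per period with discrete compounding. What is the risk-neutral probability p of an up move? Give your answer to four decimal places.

p = 0.4667

Risk-neutral probability p = (1 + 0.02 − 0.95)/(1.1 − 0.95) = 0.0700/0.1500 = 0.4667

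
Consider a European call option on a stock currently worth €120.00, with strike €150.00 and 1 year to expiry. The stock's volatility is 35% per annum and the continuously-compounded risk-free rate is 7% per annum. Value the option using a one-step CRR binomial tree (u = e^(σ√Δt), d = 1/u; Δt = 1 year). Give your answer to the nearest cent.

€9.74

CRR parameters: u = e^(σ√Δt) = e^(0.35·√1) = 1.4191, d = 1/u = 0.7047
Per-period rate: rΔt = 0.07·1 = 0.07, so R = e^0.07 = 1.0725
Risk-neutral probability p = (e^0.07 − 0.7047)/(1.4191 − 0.7047) = 0.3678/0.7144 = 0.5149
Terminal stock prices: S_u = 170.3, S_d = 84.56
Terminal payoffs (S − K): max(20.29, 0) = 20.29, max(-65.44, 0) = 0
Node 0 (S = 120): V_0 = e^(−0.07)·[0.5149·20.2881 + 0.4851·0.0000] = 9.7397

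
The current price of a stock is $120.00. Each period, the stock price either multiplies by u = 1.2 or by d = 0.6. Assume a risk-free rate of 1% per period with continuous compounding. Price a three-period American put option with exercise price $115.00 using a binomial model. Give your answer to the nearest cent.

$21.17

Risk-neutral probability p = (e^0.01 − 0.6)/(1.2 − 0.6) = 0.4101/0.6000 = 0.6834
Terminal stock prices: S_uuu = 207.4, S_uud = 103.7, S_udd = 51.84, S_ddd = 25.92
Terminal payoffs (K − S): max(-92.36, 0) = 0, max(11.32, 0) = 11.32, max(63.16, 0) = 63.16, max(89.08, 0) = 89.08
Node uu (S = 172.8): continuation = e^(−0.01)·[0.6834·0.0000 + 0.3166·11.3200] = 3.5481; exercise value = 0.0000 ≤ continuation, so V_uu = 3.5481
Node ud (S = 86.4): continuation = e^(−0.01)·[0.6834·11.3200 + 0.3166·63.1600] = 27.4557; exercise value = 28.6000 > continuation, so V_ud = 28.6000 (exercise)
Node dd (S = 43.2): continuation = e^(−0.01)·[0.6834·63.1600 + 0.3166·89.0800] = 70.6557; exercise value = 71.8000 > continuation, so V_dd = 71.8000 (exercise)
Node u (S = 144): continuation = e^(−0.01)·[0.6834·3.5481 + 0.3166·28.6000] = 11.3649; exercise value = 0.0000 ≤ continuation, so V_u = 11.3649
Node d (S = 72): continuation = e^(−0.01)·[0.6834·28.6000 + 0.3166·71.8000] = 41.8557; exercise value = 43.0000 > continuation, so V_d = 43.0000 (exercise)
Node 0 (S = 120): continuation = e^(−0.01)·[0.6834·11.3649 + 0.3166·43.0000] = 21.1673; exercise value = 0.0000 ≤ continuation, so V_0 = 21.1673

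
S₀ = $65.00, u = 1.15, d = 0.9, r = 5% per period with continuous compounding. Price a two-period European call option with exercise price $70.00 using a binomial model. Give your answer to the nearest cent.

Risk-neutral probability p = (e^0.05 − 0.9)/(1.15 − 0.9) = 0.1513/0.2500 = 0.6051
Terminal stock prices: S_uu = 85.96, S_ud = 67.28, S_dd = 52.65
Terminal payoffs (S − K): max(15.96, 0) = 15.96, max(-2.725, 0) = 0, max(-17.35, 0) = 0
Node u (S = 74.75): V_u = e^(−0.05)·[0.6051·15.9625 + 0.3949·0.0000] = 9.1876
Node d (S = 58.5): V_d = e^(−0.05)·[0.6051·0.0000 + 0.3949·0.0000] = 0.0000
Node 0 (S = 65): V_0 = e^(−0.05)·[0.6051·9.1876 + 0.3949·0.0000] = 5.2881

$5.29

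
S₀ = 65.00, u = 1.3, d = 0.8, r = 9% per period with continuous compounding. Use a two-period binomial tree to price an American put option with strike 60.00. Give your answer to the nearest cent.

Risk-neutral probability p = (e^0.09 − 0.8)/(1.3 − 0.8) = 0.2942/0.5000 = 0.5883
Terminal stock prices: S_uu = 109.9, S_ud = 67.6, S_dd = 41.6
Terminal payoffs (K − S): max(-49.85, 0) = 0, max(-7.6, 0) = 0, max(18.4, 0) = 18.4
Node u (S = 84.5): continuation = e^(−0.09)·[0.5883·0.0000 + 0.4117·0.0000] = 0.0000; exercise value = 0.0000 ≤ continuation, so V_u = 0.0000
Node d (S = 52): continuation = e^(−0.09)·[0.5883·0.0000 + 0.4117·18.4000] = 6.9225; exercise value = 8.0000 > continuation, so V_d = 8.0000 (exercise)
Node 0 (S = 65): continuation = e^(−0.09)·[0.5883·0.0000 + 0.4117·8.0000] = 3.0098; exercise value = 0.0000 ≤ continuation, so V_0 = 3.0098

3.01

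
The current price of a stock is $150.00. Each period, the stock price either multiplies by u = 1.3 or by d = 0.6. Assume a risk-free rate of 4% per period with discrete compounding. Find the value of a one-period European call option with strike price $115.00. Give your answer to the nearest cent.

$48.35

Risk-neutral probability p = (1 + 0.04 − 0.6)/(1.3 − 0.6) = 0.4400/0.7000 = 0.6286
Terminal stock prices: S_u = 195, S_d = 90
Terminal payoffs (S − K): max(80, 0) = 80, max(-25, 0) = 0
Node 0 (S = 150): V_0 = 1/1.04·[0.6286·80.0000 + 0.3714·0.0000] = 48.3516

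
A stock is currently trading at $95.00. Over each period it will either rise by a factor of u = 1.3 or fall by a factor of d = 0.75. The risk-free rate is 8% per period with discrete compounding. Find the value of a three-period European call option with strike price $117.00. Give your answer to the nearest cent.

Risk-neutral probability p = (1 + 0.08 − 0.75)/(1.3 − 0.75) = 0.3300/0.5500 = 0.6000
Terminal stock prices: S_uuu = 208.7, S_uud = 120.4, S_udd = 69.47, S_ddd = 40.08
Terminal payoffs (S − K): max(91.72, 0) = 91.72, max(3.413, 0) = 3.413, max(-47.53, 0) = 0, max(-76.92, 0) = 0
Node uu (S = 160.6): V_uu = 1/1.08·[0.6000·91.7150 + 0.4000·3.4125] = 52.2167
Node ud (S = 92.62): V_ud = 1/1.08·[0.6000·3.4125 + 0.4000·0.0000] = 1.8958
Node dd (S = 53.44): V_dd = 1/1.08·[0.6000·0.0000 + 0.4000·0.0000] = 0.0000
Node u (S = 123.5): V_u = 1/1.08·[0.6000·52.2167 + 0.4000·1.8958] = 29.7114
Node d (S = 71.25): V_d = 1/1.08·[0.6000·1.8958 + 0.4000·0.0000] = 1.0532
Node 0 (S = 95): V_0 = 1/1.08·[0.6000·29.7114 + 0.4000·1.0532] = 16.8964

$16.90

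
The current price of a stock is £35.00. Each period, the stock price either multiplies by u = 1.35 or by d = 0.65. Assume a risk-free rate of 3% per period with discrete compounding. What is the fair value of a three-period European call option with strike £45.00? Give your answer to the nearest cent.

£6.02

Risk-neutral probability p = (1 + 0.03 − 0.65)/(1.35 − 0.65) = 0.3800/0.7000 = 0.5429
Terminal stock prices: S_uuu = 86.11, S_uud = 41.46, S_udd = 19.96, S_ddd = 9.612
Terminal payoffs (S − K): max(41.11, 0) = 41.11, max(-3.538, 0) = 0, max(-25.04, 0) = 0, max(-35.39, 0) = 0
Node uu (S = 63.79): V_uu = 1/1.03·[0.5429·41.1131 + 0.4571·0.0000] = 21.6685
Node ud (S = 30.71): V_ud = 1/1.03·[0.5429·0.0000 + 0.4571·0.0000] = 0.0000
Node dd (S = 14.79): V_dd = 1/1.03·[0.5429·0.0000 + 0.4571·0.0000] = 0.0000
Node u (S = 47.25): V_u = 1/1.03·[0.5429·21.6685 + 0.4571·0.0000] = 11.4203
Node d (S = 22.75): V_d = 1/1.03·[0.5429·0.0000 + 0.4571·0.0000] = 0.0000
Node 0 (S = 35): V_0 = 1/1.03·[0.5429·11.4203 + 0.4571·0.0000] = 6.0190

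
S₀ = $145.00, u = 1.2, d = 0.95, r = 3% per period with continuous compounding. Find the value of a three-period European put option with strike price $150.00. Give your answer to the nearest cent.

$7.32

Risk-neutral probability p = (e^0.03 − 0.95)/(1.2 − 0.95) = 0.0805/0.2500 = 0.3218
Terminal stock prices: S_uuu = 250.6, S_uud = 198.4, S_udd = 157, S_ddd = 124.3
Terminal payoffs (K − S): max(-100.6, 0) = 0, max(-48.36, 0) = 0, max(-7.035, 0) = 0, max(25.68, 0) = 25.68
Node uu (S = 208.8): V_uu = e^(−0.03)·[0.3218·0.0000 + 0.6782·0.0000] = 0.0000
Node ud (S = 165.3): V_ud = e^(−0.03)·[0.3218·0.0000 + 0.6782·0.0000] = 0.0000
Node dd (S = 130.9): V_dd = e^(−0.03)·[0.3218·0.0000 + 0.6782·25.6806] = 16.9014
Node u (S = 174): V_u = e^(−0.03)·[0.3218·0.0000 + 0.6782·0.0000] = 0.0000
Node d (S = 137.8): V_d = e^(−0.03)·[0.3218·0.0000 + 0.6782·16.9014] = 11.1235
Node 0 (S = 145): V_0 = e^(−0.03)·[0.3218·0.0000 + 0.6782·11.1235] = 7.3208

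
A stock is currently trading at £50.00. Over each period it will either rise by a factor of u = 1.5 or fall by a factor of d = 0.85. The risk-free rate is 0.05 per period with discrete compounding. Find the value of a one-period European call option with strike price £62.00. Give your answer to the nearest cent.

£3.81

Risk-neutral probability p = (1 + 0.05 − 0.85)/(1.5 − 0.85) = 0.2000/0.6500 = 0.3077
Terminal stock prices: S_u = 75, S_d = 42.5
Terminal payoffs (S − K): max(13, 0) = 13, max(-19.5, 0) = 0
Node 0 (S = 50): V_0 = 1/1.05·[0.3077·13.0000 + 0.6923·0.0000] = 3.8095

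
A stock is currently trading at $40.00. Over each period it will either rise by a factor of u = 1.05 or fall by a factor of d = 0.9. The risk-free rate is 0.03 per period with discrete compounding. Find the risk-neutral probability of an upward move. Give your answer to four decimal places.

Risk-neutral probability p = (1 + 0.03 − 0.9)/(1.05 − 0.9) = 0.1300/0.1500 = 0.8667

p = 0.8667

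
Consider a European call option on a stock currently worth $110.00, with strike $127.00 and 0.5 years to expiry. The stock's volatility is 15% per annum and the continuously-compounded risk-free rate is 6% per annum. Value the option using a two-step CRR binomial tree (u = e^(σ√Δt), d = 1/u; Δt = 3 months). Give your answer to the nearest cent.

$0.26

CRR parameters: u = e^(σ√Δt) = e^(0.15·√0.25) = 1.0779, d = 1/u = 0.9277
Per-period rate: rΔt = 0.06·0.25 = 0.015, so R = e^0.015 = 1.0151
Risk-neutral probability p = (e^0.015 − 0.9277)/(1.0779 − 0.9277) = 0.0874/0.1501 = 0.5819
Terminal stock prices: S_uu = 127.8, S_ud = 110, S_dd = 94.68
Terminal payoffs (S − K): max(0.8018, 0) = 0.8018, max(-17, 0) = 0, max(-32.32, 0) = 0
Node u (S = 118.6): V_u = e^(−0.015)·[0.5819·0.8018 + 0.4181·0.0000] = 0.4596
Node d (S = 102.1): V_d = e^(−0.015)·[0.5819·0.0000 + 0.4181·0.0000] = 0.0000
Node 0 (S = 110): V_0 = e^(−0.015)·[0.5819·0.4596 + 0.4181·0.0000] = 0.2635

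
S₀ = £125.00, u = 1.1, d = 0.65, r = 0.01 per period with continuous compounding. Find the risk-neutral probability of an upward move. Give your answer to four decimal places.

Risk-neutral probability p = (e^0.01 − 0.65)/(1.1 − 0.65) = 0.3601/0.4500 = 0.8001

p = 0.8001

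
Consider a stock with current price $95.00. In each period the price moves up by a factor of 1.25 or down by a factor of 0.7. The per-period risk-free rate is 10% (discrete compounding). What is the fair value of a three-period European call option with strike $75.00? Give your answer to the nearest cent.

$41.35

Risk-neutral probability p = (1 + 0.1 − 0.7)/(1.25 − 0.7) = 0.4000/0.5500 = 0.7273
Terminal stock prices: S_uuu = 185.5, S_uud = 103.9, S_udd = 58.19, S_ddd = 32.58
Terminal payoffs (S − K): max(110.5, 0) = 110.5, max(28.91, 0) = 28.91, max(-16.81, 0) = 0, max(-42.42, 0) = 0
Node uu (S = 148.4): V_uu = 1/1.1·[0.7273·110.5469 + 0.2727·28.9062] = 80.2557
Node ud (S = 83.12): V_ud = 1/1.1·[0.7273·28.9062 + 0.2727·0.0000] = 19.1116
Node dd (S = 46.55): V_dd = 1/1.1·[0.7273·0.0000 + 0.2727·0.0000] = 0.0000
Node u (S = 118.8): V_u = 1/1.1·[0.7273·80.2557 + 0.2727·19.1116] = 57.8000
Node d (S = 66.5): V_d = 1/1.1·[0.7273·19.1116 + 0.2727·0.0000] = 12.6357
Node 0 (S = 95): V_0 = 1/1.1·[0.7273·57.8000 + 0.2727·12.6357] = 41.3477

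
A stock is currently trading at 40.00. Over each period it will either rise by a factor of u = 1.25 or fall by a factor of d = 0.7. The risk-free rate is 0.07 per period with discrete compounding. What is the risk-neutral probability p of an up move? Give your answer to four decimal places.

p = 0.6727

Risk-neutral probability p = (1 + 0.07 − 0.7)/(1.25 − 0.7) = 0.3700/0.5500 = 0.6727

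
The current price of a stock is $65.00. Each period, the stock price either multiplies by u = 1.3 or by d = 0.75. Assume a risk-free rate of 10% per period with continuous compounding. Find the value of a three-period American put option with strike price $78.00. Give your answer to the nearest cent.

Risk-neutral probability p = (e^0.1 − 0.75)/(1.3 − 0.75) = 0.3552/0.5500 = 0.6458
Terminal stock prices: S_uuu = 142.8, S_uud = 82.39, S_udd = 47.53, S_ddd = 27.42
Terminal payoffs (K − S): max(-64.81, 0) = 0, max(-4.388, 0) = 0, max(30.47, 0) = 30.47, max(50.58, 0) = 50.58
Node uu (S = 109.9): continuation = e^(−0.1)·[0.6458·0.0000 + 0.3542·0.0000] = 0.0000; exercise value = 0.0000 ≤ continuation, so V_uu = 0.0000
Node ud (S = 63.38): continuation = e^(−0.1)·[0.6458·0.0000 + 0.3542·30.4688] = 9.7660; exercise value = 14.6250 > continuation, so V_ud = 14.6250 (exercise)
Node dd (S = 36.56): continuation = e^(−0.1)·[0.6458·30.4688 + 0.3542·50.5781] = 34.0148; exercise value = 41.4375 > continuation, so V_dd = 41.4375 (exercise)
Node u (S = 84.5): continuation = e^(−0.1)·[0.6458·0.0000 + 0.3542·14.6250] = 4.6877; exercise value = 0.0000 ≤ continuation, so V_u = 4.6877
Node d (S = 48.75): continuation = e^(−0.1)·[0.6458·14.6250 + 0.3542·41.4375] = 21.8273; exercise value = 29.2500 > continuation, so V_d = 29.2500 (exercise)
Node 0 (S = 65): continuation = e^(−0.1)·[0.6458·4.6877 + 0.3542·29.2500] = 12.1144; exercise value = 13.0000 > continuation, so V_0 = 13.0000 (exercise)

$13.00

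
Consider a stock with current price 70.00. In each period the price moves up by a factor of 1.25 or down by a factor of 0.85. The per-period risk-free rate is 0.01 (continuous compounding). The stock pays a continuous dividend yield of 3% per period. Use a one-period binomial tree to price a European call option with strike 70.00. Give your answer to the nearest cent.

5.64

Per-period risk-free factor R = e^0.01 = 1.0101; dividend-adjusted growth = e^(0.01−0.03) = 0.9802.
Risk-neutral probability p = (0.9802 − 0.85)/(1.25 − 0.85) = 0.1302/0.4000 = 0.3255
Terminal stock prices: S_u = 87.5, S_d = 59.5
Terminal payoffs (S − K): max(17.5, 0) = 17.5, max(-10.5, 0) = 0
Node 0 (S = 70): V_0 = e^(−0.01)·[0.3255·17.5000 + 0.6745·0.0000] = 5.6395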